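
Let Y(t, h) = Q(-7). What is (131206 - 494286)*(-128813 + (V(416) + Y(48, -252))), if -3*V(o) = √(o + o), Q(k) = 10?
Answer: 46765793240 + 2904640*√13/3 ≈ 4.6769e+10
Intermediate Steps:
Y(t, h) = 10
V(o) = -√2*√o/3 (V(o) = -√(o + o)/3 = -√2*√o/3)
(131206 - 494286)*(-128813 + (V(416) + Y(48, -252))) = (131206 - 494286)*(-128813 + (-√2*√416/3 + 10)) = -363080*(-128813 + (-√2*4*√26/3 + 10)) = -363080*(-128813 + (-8*√13/3 + 10)) = -363080*(-128813 + (10 - 8*√13/3)) = -363080*(-128803 - 8*√13/3) = 46765793240 + 2904640*√13/3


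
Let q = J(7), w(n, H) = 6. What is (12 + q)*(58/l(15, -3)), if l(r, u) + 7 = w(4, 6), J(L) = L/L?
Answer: -754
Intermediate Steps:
J(L) = 1
q = 1
l(r, u) = -1 (l(r, u) = -7 + 6 = -1)
(12 + q)*(58/l(15, -3)) = (12 + 1)*(58/(-1)) = 13*(58*(-1)) = 13*(-58) = -754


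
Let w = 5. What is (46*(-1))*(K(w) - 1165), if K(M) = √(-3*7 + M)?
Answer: 53590 - 184*I ≈ 53590.0 - 184.0*I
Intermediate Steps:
K(M) = √(-21 + M)
(46*(-1))*(K(w) - 1165) = (46*(-1))*(√(-21 + 5) - 1165) = -46*(√(-16) - 1165) = -46*(4*I - 1165) = -46*(-1165 + 4*I) = 53590 - 184*I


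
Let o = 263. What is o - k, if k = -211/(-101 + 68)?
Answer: 8468/33 ≈ 256.61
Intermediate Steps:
k = 211/33 (k = -211/(-33) = -211*(-1/33) = 211/33 ≈ 6.3939)
o - k = 263 - 1*211/33 = 263 - 211/33 = 8468/33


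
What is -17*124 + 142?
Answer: -1966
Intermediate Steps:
-17*124 + 142 = -2108 + 142 = -1966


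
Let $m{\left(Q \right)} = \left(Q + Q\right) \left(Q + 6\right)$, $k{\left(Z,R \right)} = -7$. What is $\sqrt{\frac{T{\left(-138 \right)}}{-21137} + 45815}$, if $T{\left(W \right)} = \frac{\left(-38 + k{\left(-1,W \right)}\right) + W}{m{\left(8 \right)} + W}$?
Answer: $\frac{\sqrt{151387943401846166}}{1817782} \approx 214.04$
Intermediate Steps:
$m{\left(Q \right)} = 2 Q \left(6 + Q\right)$
$T{\left(W \right)} = \frac{-45 + W}{224 + W}$ ($T{\left(W \right)} = \frac{\left(-38 - 7\right) + W}{2 \cdot 8 \left(6 + 8\right) + W} = \frac{-45 + W}{2 \cdot 8 \cdot 14 + W} = \frac{-45 + W}{224 + W}$)
$\sqrt{\frac{T{\left(-138 \right)}}{-21137} + 45815} = \sqrt{\frac{\frac{1}{224 - 138} \left(-45 - 138\right)}{-21137} + 45815} = \sqrt{\frac{1}{86} \left(-183\right) \left(- \frac{1}{21137}\right) + 45815} = \sqrt{\left(- \frac{183}{86}\right) \left(- \frac{1}{21137}\right) + 45815} = \sqrt{\frac{183}{1817782} + 45815} = \sqrt{\frac{83281682513}{1817782}} = \frac{\sqrt{151387943401846166}}{1817782}$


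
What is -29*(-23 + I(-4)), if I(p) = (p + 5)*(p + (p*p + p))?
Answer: 435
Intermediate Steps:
I(p) = (5 + p)*(p**2 + 2*p) (I(p) = (5 + p)*(p + (p**2 + p)) = (5 + p)*(p + (p + p**2)) = (5 + p)*(p**2 + 2*p))
-29*(-23 + I(-4)) = -29*(-23 - 4*(10 + (-4)**2 + 7*(-4))) = -29*(-23 - 4*(10 + 16 - 28)) = -29*(-23 - 4*(-2)) = -29*(-23 + 8) = -29*(-15) = 435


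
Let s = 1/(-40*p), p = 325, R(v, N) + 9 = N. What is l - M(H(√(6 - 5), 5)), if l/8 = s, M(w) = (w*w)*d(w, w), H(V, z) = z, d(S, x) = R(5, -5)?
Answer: 568749/1625 ≈ 350.00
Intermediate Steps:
R(v, N) = -9 + N
d(S, x) = -14 (d(S, x) = -9 - 5 = -14)
M(w) = -14*w² (M(w) = (w*w)*(-14) = w²*(-14) = -14*w²)
s = -1/13000 (s = 1/(-40*325) = 1/(-13000) = -1/13000 ≈ -7.6923e-5)
l = -1/1625 (l = 8*(-1/13000) = -1/1625 ≈ -0.00061538)
l - M(H(√(6 - 5), 5)) = -1/1625 - (-14)*5² = -1/1625 - (-14)*25 = -1/1625 - 1*(-350) = -1/1625 + 350 = 568749/1625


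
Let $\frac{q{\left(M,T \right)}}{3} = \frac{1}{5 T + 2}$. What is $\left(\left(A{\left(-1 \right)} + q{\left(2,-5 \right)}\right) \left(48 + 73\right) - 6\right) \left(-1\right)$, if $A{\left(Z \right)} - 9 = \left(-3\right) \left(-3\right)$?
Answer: $- \frac{49593}{23} \approx -2156.2$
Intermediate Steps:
$q{\left(M,T \right)} = \frac{3}{2 + 5 T}$ ($q{\left(M,T \right)} = \frac{3}{5 T + 2} = \frac{3}{2 + 5 T}$)
$A{\left(Z \right)} = 18$ ($A{\left(Z \right)} = 9 - -9 = 9 + 9 = 18$)
$\left(\left(A{\left(-1 \right)} + q{\left(2,-5 \right)}\right) \left(48 + 73\right) - 6\right) \left(-1\right) = \left(\left(18 + \frac{3}{2 + 5 \left(-5\right)}\right) \left(48 + 73\right) - 6\right) \left(-1\right) = \left(\left(18 + \frac{3}{2 - 25}\right) 121 - 6\right) \left(-1\right) = \left(\left(18 + \frac{3}{-23}\right) 121 - 6\right) \left(-1\right) = \left(\left(18 + 3 \left(- \frac{1}{23}\right)\right) 121 - 6\right) \left(-1\right) = \left(\left(18 - \frac{3}{23}\right) 121 - 6\right) \left(-1\right) = \left(\frac{411}{23} \cdot 121 - 6\right) \left(-1\right) = \left(\frac{49731}{23} - 6\right) \left(-1\right) = \frac{49593}{23} \left(-1\right) = - \frac{49593}{23}$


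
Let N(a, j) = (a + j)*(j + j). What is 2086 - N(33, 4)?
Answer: 1790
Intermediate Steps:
N(a, j) = 2*j*(a + j) (N(a, j) = (a + j)*(2*j) = 2*j*(a + j))
2086 - N(33, 4) = 2086 - 2*4*(33 + 4) = 2086 - 2*4*37 = 2086 - 1*296 = 2086 - 296 = 1790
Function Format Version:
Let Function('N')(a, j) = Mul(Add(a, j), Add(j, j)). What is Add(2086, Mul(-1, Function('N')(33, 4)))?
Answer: 1790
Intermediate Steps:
Function('N')(a, j) = Mul(2, j, Add(a, j)) (Function('N')(a, j) = Mul(Add(a, j), Mul(2, j)) = Mul(2, j, Add(a, j)))
Add(2086, Mul(-1, Function('N')(33, 4))) = Add(2086, Mul(-1, Mul(2, 4, Add(33, 4)))) = Add(2086, Mul(-1, Mul(2, 4, 37))) = Add(2086, Mul(-1, 296)) = Add(2086, -296) = 1790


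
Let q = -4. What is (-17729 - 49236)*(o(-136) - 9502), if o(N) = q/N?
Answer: 21634181655/34 ≈ 6.3630e+8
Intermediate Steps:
o(N) = -4/N
(-17729 - 49236)*(o(-136) - 9502) = (-17729 - 49236)*(-4/(-136) - 9502) = -66965*(-4*(-1/136) - 9502) = -66965*(1/34 - 9502) = -66965*(-323067/34) = 21634181655/34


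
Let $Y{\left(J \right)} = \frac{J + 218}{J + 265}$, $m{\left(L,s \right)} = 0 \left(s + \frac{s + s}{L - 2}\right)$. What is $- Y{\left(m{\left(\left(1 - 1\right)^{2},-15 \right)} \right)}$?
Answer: $- \frac{218}{265} \approx -0.82264$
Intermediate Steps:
$m{\left(L,s \right)} = 0$ ($m{\left(L,s \right)} = 0 \left(s + \frac{2 s}{-2 + L}\right) = 0$)
$Y{\left(J \right)} = \frac{218 + J}{265 + J}$
$- Y{\left(m{\left(\left(1 - 1\right)^{2},-15 \right)} \right)} = - \frac{218 + 0}{265 + 0} = - \frac{218}{265}$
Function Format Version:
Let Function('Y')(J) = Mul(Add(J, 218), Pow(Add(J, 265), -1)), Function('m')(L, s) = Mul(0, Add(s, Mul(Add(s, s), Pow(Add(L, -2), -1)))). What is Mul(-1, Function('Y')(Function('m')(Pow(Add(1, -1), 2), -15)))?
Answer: Rational(-218, 265) ≈ -0.82264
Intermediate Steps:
Function('m')(L, s) = 0 (Function('m')(L, s) = Mul(0, Add(s, Mul(Mul(2, s), Pow(Add(-2, L), -1)))) = Mul(0, Add(s, Mul(2, s, Pow(Add(-2, L), -1)))) = 0)
Function('Y')(J) = Mul(Pow(Add(265, J), -1), Add(218, J)) (Function('Y')(J) = Mul(Add(218, J), Pow(Add(265, J), -1)) = Mul(Pow(Add(265, J), -1), Add(218, J)))
Mul(-1, Function('Y')(Function('m')(Pow(Add(1, -1), 2), -15))) = Mul(-1, Mul(Pow(Add(265, 0), -1), Add(218, 0))) = Mul(-1, Mul(Pow(265, -1), 218)) = Mul(-1, Mul(Rational(1, 265), 218)) = Mul(-1, Rational(218, 265)) = Rational(-218, 265)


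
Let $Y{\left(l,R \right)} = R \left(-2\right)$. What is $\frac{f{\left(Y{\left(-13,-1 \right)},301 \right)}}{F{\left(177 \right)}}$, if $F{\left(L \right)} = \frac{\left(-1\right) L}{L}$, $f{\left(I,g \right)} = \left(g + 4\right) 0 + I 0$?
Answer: $0$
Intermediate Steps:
$Y{\left(l,R \right)} = - 2 R$
$f{\left(I,g \right)} = 0$ ($f{\left(I,g \right)} = \left(4 + g\right) 0 + 0 = 0 + 0 = 0$)
$F{\left(L \right)} = -1$
$\frac{f{\left(Y{\left(-13,-1 \right)},301 \right)}}{F{\left(177 \right)}} = \frac{0}{-1} = 0 \left(-1\right) = 0$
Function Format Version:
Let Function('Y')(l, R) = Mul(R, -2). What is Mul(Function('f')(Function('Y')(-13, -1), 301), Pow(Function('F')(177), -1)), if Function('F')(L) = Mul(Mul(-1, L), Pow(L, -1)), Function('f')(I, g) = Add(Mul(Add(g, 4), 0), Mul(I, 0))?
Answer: 0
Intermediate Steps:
Function('Y')(l, R) = Mul(-2, R)
Function('f')(I, g) = 0 (Function('f')(I, g) = Add(Mul(Add(4, g), 0), 0) = Add(0, 0) = 0)
Function('F')(L) = -1
Mul(Function('f')(Function('Y')(-13, -1), 301), Pow(Function('F')(177), -1)) = Mul(0, Pow(-1, -1)) = Mul(0, -1) = 0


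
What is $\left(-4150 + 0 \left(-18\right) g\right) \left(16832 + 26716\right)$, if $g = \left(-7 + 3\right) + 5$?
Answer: $-180724200$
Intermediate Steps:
$g = 1$ ($g = -4 + 5 = 1$)
$\left(-4150 + 0 \left(-18\right) g\right) \left(16832 + 26716\right) = \left(-4150 + 0 \left(-18\right) 1\right) \left(16832 + 26716\right) = \left(-4150 + 0 \cdot 1\right) 43548 = \left(-4150 + 0\right) 43548 = \left(-4150\right) 43548 = -180724200$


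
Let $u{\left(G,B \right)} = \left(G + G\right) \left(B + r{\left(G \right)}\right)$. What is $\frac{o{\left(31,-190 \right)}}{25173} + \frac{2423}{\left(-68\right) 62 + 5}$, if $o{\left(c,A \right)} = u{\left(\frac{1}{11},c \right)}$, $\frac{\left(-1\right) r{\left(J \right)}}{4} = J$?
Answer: $- \frac{7377457445}{12826423863} \approx -0.57518$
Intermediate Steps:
$r{\left(J \right)} = - 4 J$
$u{\left(G,B \right)} = 2 G \left(B - 4 G\right)$ ($u{\left(G,B \right)} = \left(G + G\right) \left(B - 4 G\right) = 2 G \left(B - 4 G\right)$)
$o{\left(c,A \right)} = - \frac{8}{121} + \frac{2 c}{11}$ ($o{\left(c,A \right)} = \frac{2 \left(c - \frac{4}{11}\right)}{11} = 2 \cdot \frac{1}{11} \left(c - \frac{4}{11}\right) = 2 \cdot \frac{1}{11} \left(- \frac{4}{11} + c\right) = - \frac{8}{121} + \frac{2 c}{11}$)
$\frac{o{\left(31,-190 \right)}}{25173} + \frac{2423}{\left(-68\right) 62 + 5} = \frac{- \frac{8}{121} + \frac{2}{11} \cdot 31}{25173} + \frac{2423}{\left(-68\right) 62 + 5} = \left(- \frac{8}{121} + \frac{62}{11}\right) \frac{1}{25173} + \frac{2423}{-4216 + 5} = \frac{674}{121} \cdot \frac{1}{25173} + \frac{2423}{-4211} = \frac{674}{3045933} + 2423 \left(- \frac{1}{4211}\right) = \frac{674}{3045933} - \frac{2423}{4211} = - \frac{7377457445}{12826423863}$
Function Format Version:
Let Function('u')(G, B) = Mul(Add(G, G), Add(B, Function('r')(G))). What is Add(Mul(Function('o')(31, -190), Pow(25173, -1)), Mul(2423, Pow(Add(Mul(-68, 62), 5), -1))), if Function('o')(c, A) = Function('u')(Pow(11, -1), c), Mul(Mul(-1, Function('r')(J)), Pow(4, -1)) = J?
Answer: Rational(-7377457445, 12826423863) ≈ -0.57518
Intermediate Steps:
Function('r')(J) = Mul(-4, J)
Function('u')(G, B) = Mul(2, G, Add(B, Mul(-4, G))) (Function('u')(G, B) = Mul(Add(G, G), Add(B, Mul(-4, G))) = Mul(Mul(2, G), Add(B, Mul(-4, G))) = Mul(2, G, Add(B, Mul(-4, G))))
Function('o')(c, A) = Add(Rational(-8, 121), Mul(Rational(2, 11), c)) (Function('o')(c, A) = Mul(2, Pow(11, -1), Add(c, Mul(-4, Pow(11, -1)))) = Mul(2, Rational(1, 11), Add(c, Mul(-4, Rational(1, 11)))) = Mul(2, Rational(1, 11), Add(c, Rational(-4, 11))) = Mul(2, Rational(1, 11), Add(Rational(-4, 11), c)) = Add(Rational(-8, 121), Mul(Rational(2, 11), c)))
Add(Mul(Function('o')(31, -190), Pow(25173, -1)), Mul(2423, Pow(Add(Mul(-68, 62), 5), -1))) = Add(Mul(Add(Rational(-8, 121), Mul(Rational(2, 11), 31)), Pow(25173, -1)), Mul(2423, Pow(Add(Mul(-68, 62), 5), -1))) = Add(Mul(Add(Rational(-8, 121), Rational(62, 11)), Rational(1, 25173)), Mul(2423, Pow(Add(-4216, 5), -1))) = Add(Mul(Rational(674, 121), Rational(1, 25173)), Mul(2423, Pow(-4211, -1))) = Add(Rational(674, 3045933), Mul(2423, Rational(-1, 4211))) = Add(Rational(674, 3045933), Rational(-2423, 4211)) = Rational(-7377457445, 12826423863)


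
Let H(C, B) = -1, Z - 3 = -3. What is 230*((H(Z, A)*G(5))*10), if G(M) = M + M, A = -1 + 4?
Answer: -23000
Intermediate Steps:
A = 3
G(M) = 2*M
Z = 0 (Z = 3 - 3 = 0)
230*((H(Z, A)*G(5))*10) = 230*(-2*5*10) = 230*(-1*10*10) = 230*(-10*10) = 230*(-100) = -23000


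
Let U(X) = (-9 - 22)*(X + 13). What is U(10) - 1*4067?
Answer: -4780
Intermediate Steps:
U(X) = -403 - 31*X (U(X) = -31*(13 + X) = -403 - 31*X)
U(10) - 1*4067 = (-403 - 31*10) - 1*4067 = (-403 - 310) - 4067 = -713 - 4067 = -4780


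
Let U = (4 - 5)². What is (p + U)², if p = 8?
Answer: 81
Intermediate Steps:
U = 1 (U = (-1)² = 1)
(p + U)² = (8 + 1)² = 9² = 81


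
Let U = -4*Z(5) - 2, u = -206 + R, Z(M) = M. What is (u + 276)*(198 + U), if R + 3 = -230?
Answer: -28688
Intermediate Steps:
R = -233 (R = -3 - 230 = -233)
u = -439 (u = -206 - 233 = -439)
U = -22 (U = -4*5 - 2 = -20 - 2 = -22)
(u + 276)*(198 + U) = (-439 + 276)*(198 - 22) = -163*176 = -28688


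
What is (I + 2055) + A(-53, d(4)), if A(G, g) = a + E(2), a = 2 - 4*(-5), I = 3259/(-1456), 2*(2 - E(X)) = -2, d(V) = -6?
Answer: 3025221/1456 ≈ 2077.8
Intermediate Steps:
E(X) = 3 (E(X) = 2 - ½*(-2) = 2 + 1 = 3)
I = -3259/1456 (I = 3259*(-1/1456) = -3259/1456 ≈ -2.2383)
a = 22 (a = 2 + 20 = 22)
A(G, g) = 25 (A(G, g) = 22 + 3 = 25)
(I + 2055) + A(-53, d(4)) = (-3259/1456 + 2055) + 25 = 2988821/1456 + 25 = 3025221/1456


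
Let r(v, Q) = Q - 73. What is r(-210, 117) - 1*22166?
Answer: -22122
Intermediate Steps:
r(v, Q) = -73 + Q
r(-210, 117) - 1*22166 = (-73 + 117) - 1*22166 = 44 - 22166 = -22122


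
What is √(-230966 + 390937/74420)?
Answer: I*√85940493915/610 ≈ 480.58*I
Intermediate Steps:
√(-230966 + 390937/74420) = √(-17188098783/74420) = I*√85940493915/610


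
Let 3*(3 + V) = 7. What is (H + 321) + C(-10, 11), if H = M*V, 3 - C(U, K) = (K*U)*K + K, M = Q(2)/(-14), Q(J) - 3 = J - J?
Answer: 10662/7 ≈ 1523.1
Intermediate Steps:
Q(J) = 3 (Q(J) = 3 + (J - J) = 3 + 0 = 3)
V = -2/3 (V = -3 + (1/3)*7 = -3 + 7/3 = -2/3 ≈ -0.66667)
M = -3/14 (M = 3/(-14) = 3*(-1/14) = -3/14 ≈ -0.21429)
C(U, K) = 3 - K - U*K**2 (C(U, K) = 3 - ((K*U)*K + K) = 3 - (U*K**2 + K) = 3 - (K + U*K**2) = 3 + (-K - U*K**2) = 3 - K - U*K**2)
H = 1/7 (H = -3/14*(-2/3) = 1/7 ≈ 0.14286)
(H + 321) + C(-10, 11) = (1/7 + 321) + (3 - 1*11 - 1*(-10)*11**2) = 2248/7 + (3 - 11 - 1*(-10)*121) = 2248/7 + (3 - 11 + 1210) = 2248/7 + 1202 = 10662/7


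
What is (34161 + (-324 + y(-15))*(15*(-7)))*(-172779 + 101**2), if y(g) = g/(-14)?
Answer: -11066440593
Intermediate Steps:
y(g) = -g/14 (y(g) = g*(-1/14) = -g/14)
(34161 + (-324 + y(-15))*(15*(-7)))*(-172779 + 101**2) = (34161 + (-324 - 1/14*(-15))*(15*(-7)))*(-172779 + 101**2) = (34161 + (-324 + 15/14)*(-105))*(-172779 + 10201) = (34161 - 4521/14*(-105))*(-162578) = (34161 + 67815/2)*(-162578) = (136137/2)*(-162578) = -11066440593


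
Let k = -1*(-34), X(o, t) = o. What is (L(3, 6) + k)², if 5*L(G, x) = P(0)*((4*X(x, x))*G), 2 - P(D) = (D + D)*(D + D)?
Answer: 98596/25 ≈ 3943.8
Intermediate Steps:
P(D) = 2 - 4*D² (P(D) = 2 - (D + D)*(D + D) = 2 - 2*D*2*D = 2 - 4*D²)
L(G, x) = 8*G*x/5 (L(G, x) = ((2 - 4*0²)*((4*x)*G))/5 = ((2 - 4*0)*(4*G*x))/5 = ((2 + 0)*(4*G*x))/5 = (2*(4*G*x))/5 = (8*G*x)/5 = 8*G*x/5)
k = 34
(L(3, 6) + k)² = ((8/5)*3*6 + 34)² = (144/5 + 34)² = (314/5)² = 98596/25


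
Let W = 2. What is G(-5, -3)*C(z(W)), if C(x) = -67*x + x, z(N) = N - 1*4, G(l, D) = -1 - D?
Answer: 264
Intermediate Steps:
z(N) = -4 + N (z(N) = N - 4 = -4 + N)
C(x) = -66*x
G(-5, -3)*C(z(W)) = (-1 - 1*(-3))*(-66*(-4 + 2)) = (-1 + 3)*(-66*(-2)) = 2*132 = 264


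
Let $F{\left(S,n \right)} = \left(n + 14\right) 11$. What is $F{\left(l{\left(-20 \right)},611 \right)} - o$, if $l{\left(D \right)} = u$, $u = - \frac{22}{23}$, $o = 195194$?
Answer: $-188319$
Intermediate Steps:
$u = - \frac{22}{23}$ ($u = \left(-22\right) \frac{1}{23} = - \frac{22}{23} \approx -0.95652$)
$l{\left(D \right)} = - \frac{22}{23}$
$F{\left(S,n \right)} = 154 + 11 n$ ($F{\left(S,n \right)} = \left(14 + n\right) 11 = 154 + 11 n$)
$F{\left(l{\left(-20 \right)},611 \right)} - o = \left(154 + 11 \cdot 611\right) - 195194 = \left(154 + 6721\right) - 195194 = 6875 - 195194 = -188319$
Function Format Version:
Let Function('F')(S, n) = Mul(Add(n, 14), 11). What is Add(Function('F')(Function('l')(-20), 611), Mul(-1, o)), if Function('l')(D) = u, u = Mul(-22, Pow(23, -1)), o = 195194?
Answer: -188319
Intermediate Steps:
u = Rational(-22, 23) (u = Mul(-22, Rational(1, 23)) = Rational(-22, 23) ≈ -0.95652)
Function('l')(D) = Rational(-22, 23)
Function('F')(S, n) = Add(154, Mul(11, n)) (Function('F')(S, n) = Mul(Add(14, n), 11) = Add(154, Mul(11, n)))
Add(Function('F')(Function('l')(-20), 611), Mul(-1, o)) = Add(Add(154, Mul(11, 611)), Mul(-1, 195194)) = Add(Add(154, 6721), -195194) = Add(6875, -195194) = -188319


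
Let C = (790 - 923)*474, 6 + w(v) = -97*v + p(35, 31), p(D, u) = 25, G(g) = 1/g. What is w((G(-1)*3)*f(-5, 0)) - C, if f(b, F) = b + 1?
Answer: 61897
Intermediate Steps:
f(b, F) = 1 + b
w(v) = 19 - 97*v (w(v) = -6 + (-97*v + 25) = -6 + (25 - 97*v) = 19 - 97*v)
C = -63042 (C = -133*474 = -63042)
w((G(-1)*3)*f(-5, 0)) - C = (19 - 97*3/(-1)*(1 - 5)) - 1*(-63042) = (19 - 97*(-1*3)*(-4)) + 63042 = (19 - (-291)*(-4)) + 63042 = (19 - 97*12) + 63042 = (19 - 1164) + 63042 = -1145 + 63042 = 61897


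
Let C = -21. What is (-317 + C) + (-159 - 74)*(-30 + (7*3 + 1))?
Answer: 1526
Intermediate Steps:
(-317 + C) + (-159 - 74)*(-30 + (7*3 + 1)) = (-317 - 21) + (-159 - 74)*(-30 + (7*3 + 1)) = -338 - 233*(-30 + (21 + 1)) = -338 - 233*(-30 + 22) = -338 - 233*(-8) = -338 + 1864 = 1526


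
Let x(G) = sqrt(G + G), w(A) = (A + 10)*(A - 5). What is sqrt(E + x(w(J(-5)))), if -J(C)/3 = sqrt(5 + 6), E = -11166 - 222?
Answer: sqrt(-11388 + sqrt(2)*sqrt(49 - 15*sqrt(11))) ≈ 0.0057 + 106.71*I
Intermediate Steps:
E = -11388
J(C) = -3*sqrt(11) (J(C) = -3*sqrt(5 + 6) = -3*sqrt(11))
w(A) = (-5 + A)*(10 + A) (w(A) = (10 + A)*(-5 + A) = (-5 + A)*(10 + A))
x(G) = sqrt(2)*sqrt(G) (x(G) = sqrt(2*G) = sqrt(2)*sqrt(G))
sqrt(E + x(w(J(-5)))) = sqrt(-11388 + sqrt(2)*sqrt(-50 + (-3*sqrt(11))**2 + 5*(-3*sqrt(11)))) = sqrt(-11388 + sqrt(2)*sqrt(-50 + 99 - 15*sqrt(11))) = sqrt(-11388 + sqrt(2)*sqrt(49 - 15*sqrt(11)))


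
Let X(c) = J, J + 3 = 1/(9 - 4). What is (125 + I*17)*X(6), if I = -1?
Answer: -1512/5 ≈ -302.40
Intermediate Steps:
J = -14/5 (J = -3 + 1/(9 - 4) = -3 + 1/5 = -3 + ⅕ = -14/5 ≈ -2.8000)
X(c) = -14/5
(125 + I*17)*X(6) = (125 - 1*17)*(-14/5) = (125 - 17)*(-14/5) = 108*(-14/5) = -1512/5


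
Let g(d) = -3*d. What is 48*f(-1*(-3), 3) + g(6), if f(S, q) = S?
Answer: 126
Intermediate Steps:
48*f(-1*(-3), 3) + g(6) = 48*(-1*(-3)) - 3*6 = 48*3 - 18 = 144 - 18 = 126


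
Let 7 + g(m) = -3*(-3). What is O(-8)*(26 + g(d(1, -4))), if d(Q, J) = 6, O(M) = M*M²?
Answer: -14336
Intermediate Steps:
O(M) = M³
g(m) = 2 (g(m) = -7 - 3*(-3) = -7 + 9 = 2)
O(-8)*(26 + g(d(1, -4))) = (-8)³*(26 + 2) = -512*28 = -14336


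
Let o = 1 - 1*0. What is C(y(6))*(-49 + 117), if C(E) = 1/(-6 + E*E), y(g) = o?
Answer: -68/5 ≈ -13.600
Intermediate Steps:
o = 1 (o = 1 + 0 = 1)
y(g) = 1
C(E) = 1/(-6 + E²)
C(y(6))*(-49 + 117) = (-49 + 117)/(-6 + 1²) = 68/(-6 + 1) = 68/(-5) = -⅕*68 = -68/5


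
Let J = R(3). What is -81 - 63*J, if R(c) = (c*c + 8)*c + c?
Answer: -3483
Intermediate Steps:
R(c) = c + c*(8 + c²) (R(c) = (c² + 8)*c + c = (8 + c²)*c + c = c*(8 + c²) + c = c + c*(8 + c²))
J = 54 (J = 3*(9 + 3²) = 3*(9 + 9) = 3*18 = 54)
-81 - 63*J = -81 - 63*54 = -81 - 3402 = -3483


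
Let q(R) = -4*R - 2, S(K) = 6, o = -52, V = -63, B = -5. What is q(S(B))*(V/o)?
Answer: -63/2 ≈ -31.500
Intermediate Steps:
q(R) = -2 - 4*R
q(S(B))*(V/o) = (-2 - 4*6)*(-63/(-52)) = (-2 - 24)*(-63*(-1/52)) = -26*63/52 = -63/2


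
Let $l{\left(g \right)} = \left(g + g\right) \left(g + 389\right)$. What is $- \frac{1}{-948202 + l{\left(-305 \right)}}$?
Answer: $\frac{1}{999442} \approx 1.0006 \cdot 10^{-6}$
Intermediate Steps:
$l{\left(g \right)} = 2 g \left(389 + g\right)$
$- \frac{1}{-948202 + l{\left(-305 \right)}} = - \frac{1}{-948202 + 2 \left(-305\right) \left(389 - 305\right)} = - \frac{1}{-948202 + 2 \left(-305\right) 84} = - \frac{1}{-948202 - 51240} = - \frac{1}{-999442} = \left(-1\right) \left(- \frac{1}{999442}\right) = \frac{1}{999442}$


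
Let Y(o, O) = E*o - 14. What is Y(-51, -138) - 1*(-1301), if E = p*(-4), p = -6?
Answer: 63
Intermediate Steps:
E = 24 (E = -6*(-4) = 24)
Y(o, O) = -14 + 24*o (Y(o, O) = 24*o - 14 = -14 + 24*o)
Y(-51, -138) - 1*(-1301) = (-14 + 24*(-51)) - 1*(-1301) = (-14 - 1224) + 1301 = -1238 + 1301 = 63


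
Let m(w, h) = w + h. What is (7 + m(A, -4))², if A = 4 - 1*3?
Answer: 16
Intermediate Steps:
A = 1 (A = 4 - 3 = 1)
m(w, h) = h + w
(7 + m(A, -4))² = (7 + (-4 + 1))² = (7 - 3)² = 4² = 16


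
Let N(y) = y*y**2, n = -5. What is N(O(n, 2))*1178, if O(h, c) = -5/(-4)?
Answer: 73625/32 ≈ 2300.8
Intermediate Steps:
O(h, c) = 5/4 (O(h, c) = -5*(-1/4) = 5/4)
N(y) = y**3
N(O(n, 2))*1178 = (5/4)**3*1178 = (125/64)*1178 = 73625/32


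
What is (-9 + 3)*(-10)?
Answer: 60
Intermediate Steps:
(-9 + 3)*(-10) = -6*(-10) = 60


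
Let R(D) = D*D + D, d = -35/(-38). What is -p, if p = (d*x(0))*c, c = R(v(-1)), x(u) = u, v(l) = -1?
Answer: 0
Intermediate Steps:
d = 35/38 (d = -35*(-1/38) = 35/38 ≈ 0.92105)
R(D) = D + D² (R(D) = D² + D = D + D²)
c = 0 (c = -(1 - 1) = -1*0 = 0)
p = 0 (p = ((35/38)*0)*0 = 0*0 = 0)
-p = -1*0 = 0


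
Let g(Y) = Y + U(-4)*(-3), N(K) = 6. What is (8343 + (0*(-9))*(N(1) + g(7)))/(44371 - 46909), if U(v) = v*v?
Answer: -309/94 ≈ -3.2872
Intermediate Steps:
U(v) = v**2
g(Y) = -48 + Y (g(Y) = Y + (-4)**2*(-3) = Y + 16*(-3) = Y - 48 = -48 + Y)
(8343 + (0*(-9))*(N(1) + g(7)))/(44371 - 46909) = (8343 + (0*(-9))*(6 + (-48 + 7)))/(44371 - 46909) = (8343 + 0*(6 - 41))/(-2538) = (8343 + 0*(-35))*(-1/2538) = (8343 + 0)*(-1/2538) = 8343*(-1/2538) = -309/94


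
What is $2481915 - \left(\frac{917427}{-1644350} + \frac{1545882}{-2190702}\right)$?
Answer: $\frac{1490093231192127659}{600380138950} \approx 2.4819 \cdot 10^{6}$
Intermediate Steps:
$2481915 - \left(\frac{917427}{-1644350} + \frac{1545882}{-2190702}\right) = 2481915 - \left(917427 \left(- \frac{1}{1644350}\right) + 1545882 \left(- \frac{1}{2190702}\right)\right) = 2481915 - \left(- \frac{917427}{1644350} - \frac{257647}{365117}\right) = 2481915 - - \frac{758630038409}{600380138950} = 2481915 + \frac{758630038409}{600380138950} = \frac{1490093231192127659}{600380138950}$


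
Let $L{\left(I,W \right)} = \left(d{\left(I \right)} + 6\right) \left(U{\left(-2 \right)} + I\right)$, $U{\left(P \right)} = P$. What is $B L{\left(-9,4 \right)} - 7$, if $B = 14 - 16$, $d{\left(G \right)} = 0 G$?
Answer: $125$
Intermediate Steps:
$d{\left(G \right)} = 0$
$B = -2$ ($B = 14 + \left(6 - 22\right) = 14 - 16 = -2$)
$L{\left(I,W \right)} = -12 + 6 I$ ($L{\left(I,W \right)} = \left(0 + 6\right) \left(-2 + I\right) = 6 \left(-2 + I\right) = -12 + 6 I$)
$B L{\left(-9,4 \right)} - 7 = - 2 \left(-12 + 6 \left(-9\right)\right) - 7 = - 2 \left(-12 - 54\right) - 7 = \left(-2\right) \left(-66\right) - 7 = 132 - 7 = 125$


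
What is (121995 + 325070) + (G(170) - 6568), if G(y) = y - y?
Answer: 440497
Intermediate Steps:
G(y) = 0
(121995 + 325070) + (G(170) - 6568) = (121995 + 325070) + (0 - 6568) = 447065 - 6568 = 440497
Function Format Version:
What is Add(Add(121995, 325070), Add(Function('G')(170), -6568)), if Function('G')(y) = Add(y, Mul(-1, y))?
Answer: 440497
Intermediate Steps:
Function('G')(y) = 0
Add(Add(121995, 325070), Add(Function('G')(170), -6568)) = Add(Add(121995, 325070), Add(0, -6568)) = Add(447065, -6568) = 440497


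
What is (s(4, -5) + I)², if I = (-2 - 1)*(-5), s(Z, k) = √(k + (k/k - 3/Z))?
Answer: (30 + I*√19)²/4 ≈ 220.25 + 65.384*I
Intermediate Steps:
s(Z, k) = √(1 + k - 3/Z) (s(Z, k) = √(k + (1 - 3/Z)) = √(1 + k - 3/Z))
I = 15 (I = -3*(-5) = 15)
(s(4, -5) + I)² = (√(1 - 5 - 3/4) + 15)² = (√(1 - 5 - 3*¼) + 15)² = (√(1 - 5 - ¾) + 15)² = (√(-19/4) + 15)² = (I*√19/2 + 15)² = (15 + I*√19/2)²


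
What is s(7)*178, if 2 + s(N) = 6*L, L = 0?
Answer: -356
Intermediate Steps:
s(N) = -2 (s(N) = -2 + 6*0 = -2 + 0 = -2)
s(7)*178 = -2*178 = -356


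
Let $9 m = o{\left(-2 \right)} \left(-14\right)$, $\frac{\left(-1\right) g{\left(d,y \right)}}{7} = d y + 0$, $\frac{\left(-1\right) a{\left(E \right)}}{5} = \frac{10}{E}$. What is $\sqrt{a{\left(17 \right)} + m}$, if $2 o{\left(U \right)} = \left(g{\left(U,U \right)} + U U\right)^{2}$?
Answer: $\frac{i \sqrt{130322}}{17} \approx 21.235 i$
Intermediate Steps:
$a{\left(E \right)} = - \frac{50}{E}$ ($a{\left(E \right)} = - 5 \frac{10}{E} = - \frac{50}{E}$)
$g{\left(d,y \right)} = - 7 d y$ ($g{\left(d,y \right)} = - 7 \left(d y + 0\right) = - 7 d y$)
$o{\left(U \right)} = 18 U^{4}$ ($o{\left(U \right)} = \frac{\left(- 7 U U + U U\right)^{2}}{2} = \frac{\left(- 7 U^{2} + U^{2}\right)^{2}}{2} = \frac{\left(- 6 U^{2}\right)^{2}}{2} = \frac{36 U^{4}}{2} = 18 U^{4}$)
$m = -448$ ($m = \frac{18 \left(-2\right)^{4} \left(-14\right)}{9} = \frac{18 \cdot 16 \left(-14\right)}{9} = \frac{288 \left(-14\right)}{9} = \frac{1}{9} \left(-4032\right) = -448$)
$\sqrt{a{\left(17 \right)} + m} = \sqrt{- \frac{50}{17} - 448} = \sqrt{- \frac{7666}{17}} = \frac{i \sqrt{130322}}{17}$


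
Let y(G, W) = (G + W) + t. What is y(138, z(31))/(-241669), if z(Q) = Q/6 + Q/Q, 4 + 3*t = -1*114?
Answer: -629/1450014 ≈ -0.00043379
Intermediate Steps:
t = -118/3 (t = -4/3 + (-1*114)/3 = -4/3 + (⅓)*(-114) = -4/3 - 38 = -118/3 ≈ -39.333)
z(Q) = 1 + Q/6 (z(Q) = Q*(⅙) + 1 = Q/6 + 1 = 1 + Q/6)
y(G, W) = -118/3 + G + W (y(G, W) = (G + W) - 118/3 = -118/3 + G + W)
y(138, z(31))/(-241669) = (-118/3 + 138 + (1 + (⅙)*31))/(-241669) = (-118/3 + 138 + (1 + 31/6))*(-1/241669) = (-118/3 + 138 + 37/6)*(-1/241669) = (629/6)*(-1/241669) = -629/1450014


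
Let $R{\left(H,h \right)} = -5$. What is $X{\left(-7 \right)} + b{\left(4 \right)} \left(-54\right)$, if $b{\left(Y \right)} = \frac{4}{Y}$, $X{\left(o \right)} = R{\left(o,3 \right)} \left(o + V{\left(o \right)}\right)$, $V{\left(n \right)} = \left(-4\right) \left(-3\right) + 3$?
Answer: $-94$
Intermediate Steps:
$V{\left(n \right)} = 15$ ($V{\left(n \right)} = 12 + 3 = 15$)
$X{\left(o \right)} = -75 - 5 o$ ($X{\left(o \right)} = - 5 \left(o + 15\right) = - 5 \left(15 + o\right) = -75 - 5 o$)
$X{\left(-7 \right)} + b{\left(4 \right)} \left(-54\right) = \left(-75 - -35\right) + \frac{4}{4} \left(-54\right) = \left(-75 + 35\right) + 4 \cdot \frac{1}{4} \left(-54\right) = -40 + 1 \left(-54\right) = -40 - 54 = -94$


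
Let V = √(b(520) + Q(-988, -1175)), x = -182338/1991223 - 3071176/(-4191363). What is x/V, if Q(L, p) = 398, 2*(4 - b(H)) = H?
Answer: 22868168981*√142/5064629289687 ≈ 0.053806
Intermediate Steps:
b(H) = 4 - H/2
x = 45736337962/71332806897 (x = -182338*1/1991223 - 3071176*(-1/4191363) = -14026/153171 + 3071176/4191363 = 45736337962/71332806897 ≈ 0.64117)
V = √142 (V = √((4 - ½*520) + 398) = √((4 - 260) + 398) = √(-256 + 398) = √142 ≈ 11.916)
x/V = 45736337962/(71332806897*(√142)) = 45736337962*(√142/142)/71332806897 = 22868168981*√142/5064629289687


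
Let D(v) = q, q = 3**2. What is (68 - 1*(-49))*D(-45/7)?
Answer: 1053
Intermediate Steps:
q = 9
D(v) = 9
(68 - 1*(-49))*D(-45/7) = (68 - 1*(-49))*9 = (68 + 49)*9 = 117*9 = 1053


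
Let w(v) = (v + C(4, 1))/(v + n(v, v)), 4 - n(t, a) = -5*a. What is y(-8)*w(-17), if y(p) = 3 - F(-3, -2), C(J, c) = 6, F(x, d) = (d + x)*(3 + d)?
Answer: 44/49 ≈ 0.89796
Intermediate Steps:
n(t, a) = 4 + 5*a (n(t, a) = 4 - (-5)*a = 4 + 5*a)
F(x, d) = (3 + d)*(d + x)
y(p) = 8 (y(p) = 3 - ((-2)**2 + 3*(-2) + 3*(-3) - 2*(-3)) = 3 - (4 - 6 - 9 + 6) = 3 - 1*(-5) = 3 + 5 = 8)
w(v) = (6 + v)/(4 + 6*v) (w(v) = (v + 6)/(v + (4 + 5*v)) = (6 + v)/(4 + 6*v))
y(-8)*w(-17) = 8*((6 - 17)/(2*(2 + 3*(-17)))) = 8*((1/2)*(-11)/(2 - 51)) = 8*((1/2)*(-11)/(-49)) = 8*((1/2)*(-1/49)*(-11)) = 8*(11/98) = 44/49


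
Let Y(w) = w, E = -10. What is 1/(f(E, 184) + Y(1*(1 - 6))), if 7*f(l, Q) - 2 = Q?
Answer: 7/151 ≈ 0.046358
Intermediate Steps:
f(l, Q) = 2/7 + Q/7
1/(f(E, 184) + Y(1*(1 - 6))) = 1/((2/7 + (⅐)*184) + 1*(1 - 6)) = 1/((2/7 + 184/7) + 1*(-5)) = 1/(186/7 - 5) = 1/(151/7) = 7/151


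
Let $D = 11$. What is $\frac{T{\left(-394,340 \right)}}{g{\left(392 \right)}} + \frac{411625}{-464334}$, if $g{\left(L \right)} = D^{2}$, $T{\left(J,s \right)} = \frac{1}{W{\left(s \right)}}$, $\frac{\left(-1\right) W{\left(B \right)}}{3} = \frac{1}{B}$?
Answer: $- \frac{34143715}{18728138} \approx -1.8231$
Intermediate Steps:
$W{\left(B \right)} = - \frac{3}{B}$
$T{\left(J,s \right)} = - \frac{s}{3}$ ($T{\left(J,s \right)} = \frac{1}{\left(-3\right) \frac{1}{s}} = - \frac{s}{3}$)
$g{\left(L \right)} = 121$ ($g{\left(L \right)} = 11^{2} = 121$)
$\frac{T{\left(-394,340 \right)}}{g{\left(392 \right)}} + \frac{411625}{-464334} = \frac{\left(- \frac{1}{3}\right) 340}{121} + \frac{411625}{-464334} = \left(- \frac{340}{3}\right) \frac{1}{121} + 411625 \left(- \frac{1}{464334}\right) = - \frac{340}{363} - \frac{411625}{464334} = - \frac{34143715}{18728138}$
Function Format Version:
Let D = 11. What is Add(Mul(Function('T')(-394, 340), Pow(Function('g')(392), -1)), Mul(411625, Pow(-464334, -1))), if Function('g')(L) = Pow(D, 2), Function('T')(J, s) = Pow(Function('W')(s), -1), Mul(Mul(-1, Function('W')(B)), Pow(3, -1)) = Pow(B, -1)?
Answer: Rational(-34143715, 18728138) ≈ -1.8231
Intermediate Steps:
Function('W')(B) = Mul(-3, Pow(B, -1))
Function('T')(J, s) = Mul(Rational(-1, 3), s) (Function('T')(J, s) = Pow(Mul(-3, Pow(s, -1)), -1) = Mul(Rational(-1, 3), s))
Function('g')(L) = 121 (Function('g')(L) = Pow(11, 2) = 121)
Add(Mul(Function('T')(-394, 340), Pow(Function('g')(392), -1)), Mul(411625, Pow(-464334, -1))) = Add(Mul(Mul(Rational(-1, 3), 340), Pow(121, -1)), Mul(411625, Pow(-464334, -1))) = Add(Mul(Rational(-340, 3), Rational(1, 121)), Mul(411625, Rational(-1, 464334))) = Add(Rational(-340, 363), Rational(-411625, 464334)) = Rational(-34143715, 18728138)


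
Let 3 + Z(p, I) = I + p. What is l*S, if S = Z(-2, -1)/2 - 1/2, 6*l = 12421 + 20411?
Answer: -19152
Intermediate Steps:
Z(p, I) = -3 + I + p (Z(p, I) = -3 + (I + p) = -3 + I + p)
l = 5472 (l = (12421 + 20411)/6 = (1/6)*32832 = 5472)
S = -7/2 (S = (-3 - 1 - 2)/2 - 1/2 = -6*1/2 - 1*1/2 = -3 - 1/2 = -7/2 ≈ -3.5000)
l*S = 5472*(-7/2) = -19152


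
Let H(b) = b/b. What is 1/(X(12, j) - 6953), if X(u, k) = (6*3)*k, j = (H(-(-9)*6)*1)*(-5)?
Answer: -1/7043 ≈ -0.00014199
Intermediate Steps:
H(b) = 1
j = -5 (j = (1*1)*(-5) = 1*(-5) = -5)
X(u, k) = 18*k
1/(X(12, j) - 6953) = 1/(18*(-5) - 6953) = 1/(-90 - 6953) = 1/(-7043) = -1/7043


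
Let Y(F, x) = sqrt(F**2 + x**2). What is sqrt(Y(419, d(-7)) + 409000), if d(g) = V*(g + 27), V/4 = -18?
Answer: sqrt(409000 + sqrt(2249161)) ≈ 640.70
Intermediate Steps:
V = -72 (V = 4*(-18) = -72)
d(g) = -1944 - 72*g (d(g) = -72*(g + 27) = -72*(27 + g) = -1944 - 72*g)
sqrt(Y(419, d(-7)) + 409000) = sqrt(sqrt(419**2 + (-1944 - 72*(-7))**2) + 409000) = sqrt(sqrt(175561 + (-1944 + 504)**2) + 409000) = sqrt(sqrt(175561 + (-1440)**2) + 409000) = sqrt(sqrt(175561 + 2073600) + 409000) = sqrt(sqrt(2249161) + 409000) = sqrt(409000 + sqrt(2249161))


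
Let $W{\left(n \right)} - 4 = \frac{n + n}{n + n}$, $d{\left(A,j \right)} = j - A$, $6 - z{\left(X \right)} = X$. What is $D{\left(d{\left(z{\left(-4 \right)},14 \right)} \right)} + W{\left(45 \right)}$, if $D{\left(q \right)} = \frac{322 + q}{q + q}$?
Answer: $\frac{183}{4} \approx 45.75$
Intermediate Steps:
$z{\left(X \right)} = 6 - X$
$D{\left(q \right)} = \frac{322 + q}{2 q}$
$W{\left(n \right)} = 5$ ($W{\left(n \right)} = 4 + \frac{n + n}{n + n} = 4 + \frac{2 n}{2 n} = 4 + 2 n \frac{1}{2 n} = 4 + 1 = 5$)
$D{\left(d{\left(z{\left(-4 \right)},14 \right)} \right)} + W{\left(45 \right)} = \frac{322 + \left(14 - \left(6 - -4\right)\right)}{2 \left(14 - \left(6 - -4\right)\right)} + 5 = \frac{322 + \left(14 - \left(6 + 4\right)\right)}{2 \left(14 - \left(6 + 4\right)\right)} + 5 = \frac{322 + \left(14 - 10\right)}{2 \left(14 - 10\right)} + 5 = \frac{322 + 4}{2 \cdot 4} + 5 = \frac{1}{2} \cdot \frac{1}{4} \cdot 326 + 5 = \frac{163}{4} + 5 = \frac{183}{4}$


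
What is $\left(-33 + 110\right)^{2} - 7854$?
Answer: $-1925$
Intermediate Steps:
$\left(-33 + 110\right)^{2} - 7854 = 77^{2} - 7854 = 5929 - 7854 = -1925$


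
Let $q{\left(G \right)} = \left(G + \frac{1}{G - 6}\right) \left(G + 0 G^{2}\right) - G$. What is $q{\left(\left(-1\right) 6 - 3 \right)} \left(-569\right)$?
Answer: $- \frac{257757}{5} \approx -51551.0$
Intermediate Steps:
$q{\left(G \right)} = - G + G \left(G + \frac{1}{-6 + G}\right)$ ($q{\left(G \right)} = \left(G + \frac{1}{-6 + G}\right) \left(G + 0\right) - G = \left(G + \frac{1}{-6 + G}\right) G - G = G \left(G + \frac{1}{-6 + G}\right) - G = - G + G \left(G + \frac{1}{-6 + G}\right)$)
$q{\left(\left(-1\right) 6 - 3 \right)} \left(-569\right) = \frac{\left(\left(-1\right) 6 - 3\right) \left(7 + \left(\left(-1\right) 6 - 3\right)^{2} - 7 \left(\left(-1\right) 6 - 3\right)\right)}{-6 - 9} \left(-569\right) = \frac{\left(-6 - 3\right) \left(7 + \left(-6 - 3\right)^{2} - 7 \left(-6 - 3\right)\right)}{-6 - 9} \left(-569\right) = - \frac{9 \left(7 + \left(-9\right)^{2} - -63\right)}{-6 - 9} \left(-569\right) = - \frac{9 \left(7 + 81 + 63\right)}{-15} \left(-569\right) = \left(-9\right) \left(- \frac{1}{15}\right) 151 \left(-569\right) = \frac{453}{5} \left(-569\right) = - \frac{257757}{5}$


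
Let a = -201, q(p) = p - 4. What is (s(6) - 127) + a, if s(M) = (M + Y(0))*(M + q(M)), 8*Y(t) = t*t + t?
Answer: -280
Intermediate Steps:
q(p) = -4 + p
Y(t) = t/8 + t²/8 (Y(t) = (t*t + t)/8 = (t² + t)/8 = (t + t²)/8 = t/8 + t²/8)
s(M) = M*(-4 + 2*M) (s(M) = (M + (⅛)*0*(1 + 0))*(M + (-4 + M)) = (M + (⅛)*0*1)*(-4 + 2*M) = (M + 0)*(-4 + 2*M) = M*(-4 + 2*M))
(s(6) - 127) + a = (2*6*(-2 + 6) - 127) - 201 = (2*6*4 - 127) - 201 = (48 - 127) - 201 = -79 - 201 = -280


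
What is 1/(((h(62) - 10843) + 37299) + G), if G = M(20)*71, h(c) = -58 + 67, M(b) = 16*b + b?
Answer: 1/50605 ≈ 1.9761e-5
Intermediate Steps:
M(b) = 17*b
h(c) = 9
G = 24140 (G = (17*20)*71 = 340*71 = 24140)
1/(((h(62) - 10843) + 37299) + G) = 1/(((9 - 10843) + 37299) + 24140) = 1/((-10834 + 37299) + 24140) = 1/(26465 + 24140) = 1/50605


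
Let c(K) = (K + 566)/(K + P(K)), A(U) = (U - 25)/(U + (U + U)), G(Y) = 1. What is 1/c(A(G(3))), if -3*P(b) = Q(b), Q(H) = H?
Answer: -8/837 ≈ -0.0095579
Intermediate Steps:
P(b) = -b/3
A(U) = (-25 + U)/(3*U) (A(U) = (-25 + U)/(U + 2*U) = (-25 + U)/((3*U)) = (-25 + U)*(1/(3*U)) = (-25 + U)/(3*U))
c(K) = 3*(566 + K)/(2*K) (c(K) = (K + 566)/(K - K/3) = (566 + K)/((2*K/3)) = (566 + K)*(3/(2*K)) = 3*(566 + K)/(2*K))
1/c(A(G(3))) = 1/(3/2 + 849/(((⅓)*(-25 + 1)/1))) = 1/(3/2 + 849/(((⅓)*1*(-24)))) = 1/(3/2 + 849/(-8)) = 1/(3/2 + 849*(-⅛)) = 1/(3/2 - 849/8) = 1/(-837/8) = -8/837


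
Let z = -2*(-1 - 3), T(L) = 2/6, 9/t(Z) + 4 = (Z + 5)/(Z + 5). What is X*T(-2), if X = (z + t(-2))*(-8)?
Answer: -40/3 ≈ -13.333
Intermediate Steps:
t(Z) = -3 (t(Z) = 9/(-4 + (Z + 5)/(Z + 5)) = 9/(-4 + (5 + Z)/(5 + Z)) = 9/(-4 + 1) = 9/(-3) = 9*(-⅓) = -3)
T(L) = ⅓ (T(L) = 2*(⅙) = ⅓)
z = 8 (z = -2*(-4) = 8)
X = -40 (X = (8 - 3)*(-8) = 5*(-8) = -40)
X*T(-2) = -40*⅓ = -40/3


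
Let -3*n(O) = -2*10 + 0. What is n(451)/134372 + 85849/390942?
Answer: 2884577027/13132914606 ≈ 0.21964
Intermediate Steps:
n(O) = 20/3 (n(O) = -(-2*10 + 0)/3 = -(-20 + 0)/3 = -⅓*(-20) = 20/3)
n(451)/134372 + 85849/390942 = (20/3)/134372 + 85849/390942 = (20/3)*(1/134372) + 85849*(1/390942) = 5/100779 + 85849/390942 = 2884577027/13132914606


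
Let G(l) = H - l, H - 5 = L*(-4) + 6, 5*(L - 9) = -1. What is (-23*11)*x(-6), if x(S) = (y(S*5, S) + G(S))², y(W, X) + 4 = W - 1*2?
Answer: -18580573/25 ≈ -7.4322e+5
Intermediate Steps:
L = 44/5 (L = 9 + (⅕)*(-1) = 9 - ⅕ = 44/5 ≈ 8.8000)
H = -121/5 (H = 5 + ((44/5)*(-4) + 6) = 5 + (-176/5 + 6) = 5 - 146/5 = -121/5 ≈ -24.200)
G(l) = -121/5 - l
y(W, X) = -6 + W (y(W, X) = -4 + (W - 1*2) = -4 + (W - 2) = -4 + (-2 + W) = -6 + W)
x(S) = (-151/5 + 4*S)² (x(S) = ((-6 + S*5) + (-121/5 - S))² = ((-6 + 5*S) + (-121/5 - S))² = (-151/5 + 4*S)²)
(-23*11)*x(-6) = (-23*11)*((-151 + 20*(-6))²/25) = -253*(-151 - 120)²/25 = -253*(-271)²/25 = -253*73441/25 = -18580573/25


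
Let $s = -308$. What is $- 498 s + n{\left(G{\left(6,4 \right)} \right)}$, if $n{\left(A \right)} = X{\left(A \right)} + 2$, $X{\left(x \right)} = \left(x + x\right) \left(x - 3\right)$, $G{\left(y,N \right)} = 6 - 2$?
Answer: $153394$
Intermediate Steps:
$G{\left(y,N \right)} = 4$
$X{\left(x \right)} = 2 x \left(-3 + x\right)$
$n{\left(A \right)} = 2 + 2 A \left(-3 + A\right)$ ($n{\left(A \right)} = 2 A \left(-3 + A\right) + 2 = 2 + 2 A \left(-3 + A\right)$)
$- 498 s + n{\left(G{\left(6,4 \right)} \right)} = \left(-498\right) \left(-308\right) + \left(2 + 2 \cdot 4 \left(-3 + 4\right)\right) = 153384 + \left(2 + 2 \cdot 4 \cdot 1\right) = 153384 + \left(2 + 8\right) = 153384 + 10 = 153394$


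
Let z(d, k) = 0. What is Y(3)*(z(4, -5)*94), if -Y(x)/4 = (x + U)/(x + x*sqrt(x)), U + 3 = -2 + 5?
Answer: 0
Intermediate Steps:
U = 0 (U = -3 + (-2 + 5) = -3 + 3 = 0)
Y(x) = -4*x/(x + x**(3/2)) (Y(x) = -4*(x + 0)/(x + x*sqrt(x)) = -4*x/(x + x**(3/2)))
Y(3)*(z(4, -5)*94) = (-4*3/(3 + 3**(3/2)))*(0*94) = -4*3/(3 + 3*sqrt(3))*0 = -12/(3 + 3*sqrt(3))*0 = 0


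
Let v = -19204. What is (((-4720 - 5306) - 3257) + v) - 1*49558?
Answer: -82045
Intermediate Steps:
(((-4720 - 5306) - 3257) + v) - 1*49558 = (((-4720 - 5306) - 3257) - 19204) - 1*49558 = ((-10026 - 3257) - 19204) - 49558 = (-13283 - 19204) - 49558 = -32487 - 49558 = -82045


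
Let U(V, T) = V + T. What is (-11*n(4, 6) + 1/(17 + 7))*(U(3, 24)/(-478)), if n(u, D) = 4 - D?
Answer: -4761/3824 ≈ -1.2450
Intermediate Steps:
U(V, T) = T + V
(-11*n(4, 6) + 1/(17 + 7))*(U(3, 24)/(-478)) = (-11*(4 - 1*6) + 1/(17 + 7))*((24 + 3)/(-478)) = (-11*(4 - 6) + 1/24)*(27*(-1/478)) = (-11*(-2) + 1/24)*(-27/478) = (22 + 1/24)*(-27/478) = (529/24)*(-27/478) = -4761/3824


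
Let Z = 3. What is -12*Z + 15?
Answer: -21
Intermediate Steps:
-12*Z + 15 = -12*3 + 15 = -36 + 15 = -21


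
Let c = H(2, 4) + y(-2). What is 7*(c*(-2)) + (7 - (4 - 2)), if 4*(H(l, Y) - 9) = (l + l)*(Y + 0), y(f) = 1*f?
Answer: -149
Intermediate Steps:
y(f) = f
H(l, Y) = 9 + Y*l/2 (H(l, Y) = 9 + ((l + l)*(Y + 0))/4 = 9 + ((2*l)*Y)/4 = 9 + (2*Y*l)/4 = 9 + Y*l/2)
c = 11 (c = (9 + (½)*4*2) - 2 = (9 + 4) - 2 = 13 - 2 = 11)
7*(c*(-2)) + (7 - (4 - 2)) = 7*(11*(-2)) + (7 - (4 - 2)) = 7*(-22) + (7 - 1*2) = -154 + (7 - 2) = -154 + 5 = -149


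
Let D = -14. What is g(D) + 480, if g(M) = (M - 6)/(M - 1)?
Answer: 1444/3 ≈ 481.33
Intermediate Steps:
g(M) = (-6 + M)/(-1 + M)
g(D) + 480 = (-6 - 14)/(-1 - 14) + 480 = -20/(-15) + 480 = -1/15*(-20) + 480 = 4/3 + 480 = 1444/3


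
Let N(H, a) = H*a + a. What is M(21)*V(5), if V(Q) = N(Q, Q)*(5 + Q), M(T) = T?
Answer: 6300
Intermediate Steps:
N(H, a) = a + H*a
V(Q) = Q*(1 + Q)*(5 + Q) (V(Q) = (Q*(1 + Q))*(5 + Q) = Q*(1 + Q)*(5 + Q))
M(21)*V(5) = 21*(5*(1 + 5)*(5 + 5)) = 21*(5*6*10) = 21*300 = 6300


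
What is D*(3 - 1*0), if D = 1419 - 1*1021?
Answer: 1194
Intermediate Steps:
D = 398 (D = 1419 - 1021 = 398)
D*(3 - 1*0) = 398*(3 - 1*0) = 398*(3 + 0) = 398*3 = 1194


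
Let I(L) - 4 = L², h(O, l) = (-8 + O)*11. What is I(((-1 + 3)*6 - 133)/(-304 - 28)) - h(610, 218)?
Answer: -729447791/110224 ≈ -6617.9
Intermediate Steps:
h(O, l) = -88 + 11*O
I(L) = 4 + L²
I(((-1 + 3)*6 - 133)/(-304 - 28)) - h(610, 218) = (4 + (((-1 + 3)*6 - 133)/(-304 - 28))²) - (-88 + 11*610) = (4 + ((2*6 - 133)/(-332))²) - (-88 + 6710) = (4 + ((12 - 133)*(-1/332))²) - 1*6622 = (4 + (-121*(-1/332))²) - 6622 = (4 + (121/332)²) - 6622 = (4 + 14641/110224) - 6622 = 455537/110224 - 6622 = -729447791/110224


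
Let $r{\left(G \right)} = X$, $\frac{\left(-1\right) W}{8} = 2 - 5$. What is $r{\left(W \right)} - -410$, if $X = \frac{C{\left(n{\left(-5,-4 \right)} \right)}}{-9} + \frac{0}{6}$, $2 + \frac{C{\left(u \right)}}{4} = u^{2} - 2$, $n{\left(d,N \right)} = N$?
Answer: $\frac{1214}{3} \approx 404.67$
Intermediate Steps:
$W = 24$ ($W = - 8 \left(2 - 5\right) = \left(-8\right) \left(-3\right) = 24$)
$C{\left(u \right)} = -16 + 4 u^{2}$ ($C{\left(u \right)} = -8 + 4 \left(u^{2} - 2\right) = -8 + 4 \left(-2 + u^{2}\right) = -8 + \left(-8 + 4 u^{2}\right) = -16 + 4 u^{2}$)
$X = - \frac{16}{3}$ ($X = \frac{-16 + 4 \left(-4\right)^{2}}{-9} + \frac{0}{6} = \left(-16 + 4 \cdot 16\right) \left(- \frac{1}{9}\right) + 0 \cdot \frac{1}{6} = \left(-16 + 64\right) \left(- \frac{1}{9}\right) + 0 = 48 \left(- \frac{1}{9}\right) + 0 = - \frac{16}{3} + 0 = - \frac{16}{3} \approx -5.3333$)
$r{\left(G \right)} = - \frac{16}{3}$
$r{\left(W \right)} - -410 = - \frac{16}{3} - -410 = - \frac{16}{3} + 410 = \frac{1214}{3}$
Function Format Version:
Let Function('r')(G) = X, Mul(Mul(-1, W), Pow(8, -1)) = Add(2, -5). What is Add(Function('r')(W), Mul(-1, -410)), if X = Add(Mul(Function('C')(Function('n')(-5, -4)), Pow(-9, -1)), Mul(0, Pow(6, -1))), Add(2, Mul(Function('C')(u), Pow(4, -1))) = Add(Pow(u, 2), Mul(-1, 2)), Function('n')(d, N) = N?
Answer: Rational(1214, 3) ≈ 404.67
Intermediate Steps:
W = 24 (W = Mul(-8, Add(2, -5)) = Mul(-8, -3) = 24)
Function('C')(u) = Add(-16, Mul(4, Pow(u, 2))) (Function('C')(u) = Add(-8, Mul(4, Add(Pow(u, 2), Mul(-1, 2)))) = Add(-8, Mul(4, Add(Pow(u, 2), -2))) = Add(-8, Mul(4, Add(-2, Pow(u, 2)))) = Add(-8, Add(-8, Mul(4, Pow(u, 2)))) = Add(-16, Mul(4, Pow(u, 2))))
X = Rational(-16, 3) (X = Add(Mul(Add(-16, Mul(4, Pow(-4, 2))), Pow(-9, -1)), Mul(0, Pow(6, -1))) = Add(Mul(Add(-16, Mul(4, 16)), Rational(-1, 9)), Mul(0, Rational(1, 6))) = Add(Mul(Add(-16, 64), Rational(-1, 9)), 0) = Add(Mul(48, Rational(-1, 9)), 0) = Add(Rational(-16, 3), 0) = Rational(-16, 3) ≈ -5.3333)
Function('r')(G) = Rational(-16, 3)
Add(Function('r')(W), Mul(-1, -410)) = Add(Rational(-16, 3), Mul(-1, -410)) = Add(Rational(-16, 3), 410) = Rational(1214, 3)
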